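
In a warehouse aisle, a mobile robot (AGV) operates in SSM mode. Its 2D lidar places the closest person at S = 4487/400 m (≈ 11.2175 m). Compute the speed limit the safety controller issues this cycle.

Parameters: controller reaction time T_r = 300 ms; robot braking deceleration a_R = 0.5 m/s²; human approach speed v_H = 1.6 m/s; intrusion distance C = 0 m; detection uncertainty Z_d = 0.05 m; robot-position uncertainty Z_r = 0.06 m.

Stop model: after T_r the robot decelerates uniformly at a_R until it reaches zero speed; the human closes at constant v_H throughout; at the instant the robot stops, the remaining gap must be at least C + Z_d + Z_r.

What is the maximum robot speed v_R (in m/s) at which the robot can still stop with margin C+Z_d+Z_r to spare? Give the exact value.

v_R_max = 39/20 m/s = 1.9500 m/s

collect terms ⇒ (1)·v_R² + (7/2)·v_R + (-4251/400) = 0
  disc = (7/2)² − 4·(1)·(-4251/400) = 1369/25 ; √disc = 37/5
  v_R = (−(7/2) + 37/5) / (2·(1)) = 39/20 m/s
check:
braking lasts T_s = (39/20)/(1/2) = 3.9000 s
robot in T_r: 1.9500·0.3000 = 0.5850 m
robot covers 1.9500·3.9000 − ½·0.5000·3.9000² = 3.8025 m while stopping
human closes 1.6000·4.2000 = 6.7200 m
C+Z_d+Z_r = 0.0000+0.0500+0.0600 = 0.1100 m
sum ≈ 0.5850+3.8025+6.7200+0.1100 ≈ 11.2175 m = S ✓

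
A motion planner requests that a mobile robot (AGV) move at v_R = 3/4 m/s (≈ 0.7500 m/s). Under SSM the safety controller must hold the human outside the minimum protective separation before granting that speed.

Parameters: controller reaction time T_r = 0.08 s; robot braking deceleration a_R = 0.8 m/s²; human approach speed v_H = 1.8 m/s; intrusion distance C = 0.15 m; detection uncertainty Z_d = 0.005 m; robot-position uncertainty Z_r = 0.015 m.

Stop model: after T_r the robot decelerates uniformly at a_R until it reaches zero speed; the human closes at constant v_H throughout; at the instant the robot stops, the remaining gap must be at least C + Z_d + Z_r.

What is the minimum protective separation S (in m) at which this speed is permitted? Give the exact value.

S_min = 38609/16000 m = 2.4131 m

stop time T_s = (3/4)/(4/5) = 0.9375 s
reaction-phase robot travel = 0.7500·0.0800 = 0.0600 m
robot covers 0.7500·0.9375 − ½·0.8000·0.9375² = 0.3516 m while stopping
human over T_r+T_s: 1.8000·(0.0800+0.9375) = 1.8315 m
margins: 0.1500+0.0050+0.0150 = 0.1700 m
S_min ≈ 0.0600+0.3516+1.8315+0.1700  ⇒  S_min = 38609/16000 m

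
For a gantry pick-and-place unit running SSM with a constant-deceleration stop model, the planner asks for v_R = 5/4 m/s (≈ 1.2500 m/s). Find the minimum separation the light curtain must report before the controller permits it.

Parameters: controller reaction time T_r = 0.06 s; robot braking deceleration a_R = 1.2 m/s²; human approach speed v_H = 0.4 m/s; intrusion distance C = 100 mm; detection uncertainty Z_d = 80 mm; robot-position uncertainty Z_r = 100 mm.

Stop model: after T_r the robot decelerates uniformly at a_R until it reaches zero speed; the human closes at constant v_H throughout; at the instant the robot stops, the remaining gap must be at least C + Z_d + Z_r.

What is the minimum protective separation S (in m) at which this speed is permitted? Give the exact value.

S_min = 34721/24000 m = 1.4467 m

braking lasts T_s = (5/4)/(6/5) = 1.0417 s
reaction-phase robot travel = 1.2500·0.0600 = 0.0750 m
robot under decel: 1.2500²/(2·1.2000) = 0.6510 m
human over T_r+T_s: 0.4000·(0.0600+1.0417) = 0.4407 m
C+Z_d+Z_r = 0.1000+0.0800+0.1000 = 0.2800 m
S_min ≈ 0.0750+0.6510+0.4407+0.2800  ⇒  S_min = 34721/24000 m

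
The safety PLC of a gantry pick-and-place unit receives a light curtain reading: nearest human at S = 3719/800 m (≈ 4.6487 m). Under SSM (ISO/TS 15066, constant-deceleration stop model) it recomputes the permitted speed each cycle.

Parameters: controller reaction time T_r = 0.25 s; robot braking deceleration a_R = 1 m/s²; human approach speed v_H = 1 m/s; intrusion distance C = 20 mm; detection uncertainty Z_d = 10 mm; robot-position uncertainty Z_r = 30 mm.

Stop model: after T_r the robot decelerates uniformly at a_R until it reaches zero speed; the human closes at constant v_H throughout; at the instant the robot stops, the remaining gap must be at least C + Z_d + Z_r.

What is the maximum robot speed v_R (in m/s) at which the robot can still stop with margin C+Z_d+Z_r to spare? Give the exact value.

at the boundary: (1/2)·v² + (5/4)·v + (-3471/800) = 0
  disc = (5/4)² − 4·(1/2)·(-3471/800) = 256/25 ; √disc = 16/5
  v_R = (−(5/4) + 16/5) / (2·(1/2)) = 39/20 m/s
check:
T_s = v_R/a_R = (39/20)/1 = 1.9500 s
robot in T_r: 1.9500·0.2500 = 0.4875 m
robot under decel: 1.9500²/(2·1.0000) = 1.9013 m
human over T_r+T_s: 1.0000·(0.2500+1.9500) = 2.2000 m
residual clearance needed = 0.0200+0.0100+0.0300 = 0.0600 m
sum ≈ 0.4875+1.9013+2.2000+0.0600 ≈ 4.6487 m = S ✓

v_R_max = 39/20 m/s = 1.9500 m/s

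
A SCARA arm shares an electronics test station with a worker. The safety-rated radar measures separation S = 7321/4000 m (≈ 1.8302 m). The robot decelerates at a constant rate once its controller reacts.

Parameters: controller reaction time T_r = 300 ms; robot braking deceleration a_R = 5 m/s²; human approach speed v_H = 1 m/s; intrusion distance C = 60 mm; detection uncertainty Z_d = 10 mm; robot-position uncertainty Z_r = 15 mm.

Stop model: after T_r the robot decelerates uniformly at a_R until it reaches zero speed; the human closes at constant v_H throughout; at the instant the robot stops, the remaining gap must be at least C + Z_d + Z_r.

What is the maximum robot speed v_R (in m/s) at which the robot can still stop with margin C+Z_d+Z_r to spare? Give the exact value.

v_R_max = 41/20 m/s = 2.0500 m/s

at the boundary: (1/10)·v² + (1/2)·v + (-5781/4000) = 0
  disc = (1/2)² − 4·(1/10)·(-5781/4000) = 8281/10000 ; √disc = 91/100
  v_R = (−(1/2) + 91/100) / (2·(1/10)) = 41/20 m/s
check:
braking lasts T_s = (41/20)/5 = 0.4100 s
robot in T_r: 2.0500·0.3000 = 0.6150 m
braking distance = 2.0500²/(2·5.0000) = 0.4203 m
person approaches 1.0000·(0.3000+0.4100) = 0.7100 m
residual clearance needed = 0.0600+0.0100+0.0150 = 0.0850 m
sum ≈ 0.6150+0.4203+0.7100+0.0850 ≈ 1.8302 m = S ✓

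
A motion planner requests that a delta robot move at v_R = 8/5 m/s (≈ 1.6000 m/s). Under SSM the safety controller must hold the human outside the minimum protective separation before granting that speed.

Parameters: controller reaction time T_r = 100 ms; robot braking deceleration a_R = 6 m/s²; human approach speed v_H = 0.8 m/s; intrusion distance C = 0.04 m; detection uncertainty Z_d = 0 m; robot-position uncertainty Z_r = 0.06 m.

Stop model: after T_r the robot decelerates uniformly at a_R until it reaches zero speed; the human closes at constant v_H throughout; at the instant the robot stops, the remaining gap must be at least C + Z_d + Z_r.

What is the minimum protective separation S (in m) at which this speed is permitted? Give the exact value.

S_min = 23/30 m = 0.7667 m

stop time T_s = (8/5)/6 = 0.2667 s
robot covers v_R·T_r = 1.6000·0.1000 = 0.1600 m before braking
robot covers 1.6000·0.2667 − ½·6.0000·0.2667² = 0.2133 m while stopping
human over T_r+T_s: 0.8000·(0.1000+0.2667) = 0.2933 m
residual clearance needed = 0.0400+0.0000+0.0600 = 0.1000 m
S_min ≈ 0.1600+0.2133+0.2933+0.1000  ⇒  S_min = 23/30 m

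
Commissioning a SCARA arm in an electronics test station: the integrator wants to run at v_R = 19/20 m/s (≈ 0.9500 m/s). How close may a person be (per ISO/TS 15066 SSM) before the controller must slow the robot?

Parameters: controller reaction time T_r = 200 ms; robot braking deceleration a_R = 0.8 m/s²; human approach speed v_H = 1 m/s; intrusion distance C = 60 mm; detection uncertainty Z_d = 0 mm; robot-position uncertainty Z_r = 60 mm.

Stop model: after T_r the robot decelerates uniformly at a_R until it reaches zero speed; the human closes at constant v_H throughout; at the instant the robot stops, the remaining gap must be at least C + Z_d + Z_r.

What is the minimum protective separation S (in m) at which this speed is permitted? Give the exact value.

S_min = 7237/3200 m = 2.2616 m

braking lasts T_s = (19/20)/(4/5) = 1.1875 s
robot in T_r: 0.9500·0.2000 = 0.1900 m
robot under decel: 0.9500²/(2·0.8000) = 0.5641 m
human closes 1.0000·1.3875 = 1.3875 m
C+Z_d+Z_r = 0.0600+0.0000+0.0600 = 0.1200 m
S_min ≈ 0.1900+0.5641+1.3875+0.1200  ⇒  S_min = 7237/3200 m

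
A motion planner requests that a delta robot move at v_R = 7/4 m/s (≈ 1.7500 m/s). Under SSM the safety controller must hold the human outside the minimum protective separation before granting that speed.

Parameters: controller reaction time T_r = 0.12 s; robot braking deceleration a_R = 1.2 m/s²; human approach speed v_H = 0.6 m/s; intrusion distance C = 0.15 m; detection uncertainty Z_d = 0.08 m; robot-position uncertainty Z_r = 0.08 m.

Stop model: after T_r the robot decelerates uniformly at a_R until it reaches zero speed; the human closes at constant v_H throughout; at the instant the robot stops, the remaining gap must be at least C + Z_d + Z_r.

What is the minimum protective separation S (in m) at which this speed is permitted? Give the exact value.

S_min = 65833/24000 m = 2.7430 m

stop time T_s = (7/4)/(6/5) = 1.4583 s
reaction-phase robot travel = 1.7500·0.1200 = 0.2100 m
robot covers 1.7500·1.4583 − ½·1.2000·1.4583² = 1.2760 m while stopping
person approaches 0.6000·(0.1200+1.4583) = 0.9470 m
residual clearance needed = 0.1500+0.0800+0.0800 = 0.3100 m
S_min ≈ 0.2100+1.2760+0.9470+0.3100  ⇒  S_min = 65833/24000 m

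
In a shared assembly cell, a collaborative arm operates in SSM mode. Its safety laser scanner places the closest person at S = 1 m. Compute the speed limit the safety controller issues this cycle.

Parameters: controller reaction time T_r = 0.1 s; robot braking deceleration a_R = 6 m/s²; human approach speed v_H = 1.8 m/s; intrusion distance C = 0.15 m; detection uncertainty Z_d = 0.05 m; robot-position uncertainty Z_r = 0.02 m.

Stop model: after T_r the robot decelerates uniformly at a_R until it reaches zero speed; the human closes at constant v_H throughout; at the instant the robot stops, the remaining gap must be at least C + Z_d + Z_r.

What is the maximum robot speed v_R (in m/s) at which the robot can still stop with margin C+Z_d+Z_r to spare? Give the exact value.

v_R_max = 6/5 m/s = 1.2000 m/s

quadratic (1/12)·v² + (2/5)·v + (-3/5) = 0
  disc = (2/5)² − 4·(1/12)·(-3/5) = 9/25 ; √disc = 3/5
  v_R = (−(2/5) + 3/5) / (2·(1/12)) = 6/5 m/s
check:
T_s = v_R/a_R = (6/5)/6 = 0.2000 s
robot in T_r: 1.2000·0.1000 = 0.1200 m
braking distance = 1.2000²/(2·6.0000) = 0.1200 m
human over T_r+T_s: 1.8000·(0.1000+0.2000) = 0.5400 m
margins: 0.1500+0.0500+0.0200 = 0.2200 m
sum ≈ 0.1200+0.1200+0.5400+0.2200 ≈ 1.0000 m = S ✓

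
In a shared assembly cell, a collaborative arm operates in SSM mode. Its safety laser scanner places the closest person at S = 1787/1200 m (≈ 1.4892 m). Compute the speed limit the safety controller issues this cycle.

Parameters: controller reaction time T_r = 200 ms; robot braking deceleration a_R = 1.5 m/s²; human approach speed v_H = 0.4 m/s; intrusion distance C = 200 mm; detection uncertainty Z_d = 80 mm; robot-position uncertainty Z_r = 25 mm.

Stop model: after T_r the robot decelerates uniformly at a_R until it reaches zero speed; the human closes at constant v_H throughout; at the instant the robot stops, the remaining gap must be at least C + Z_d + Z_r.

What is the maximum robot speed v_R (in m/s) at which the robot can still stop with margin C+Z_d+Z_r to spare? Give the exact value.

v_R_max = 5/4 m/s = 1.2500 m/s

quadratic (1/3)·v² + (7/15)·v + (-53/48) = 0
  disc = (7/15)² − 4·(1/3)·(-53/48) = 169/100 ; √disc = 13/10
  v_R = (−(7/15) + 13/10) / (2·(1/3)) = 5/4 m/s
check:
braking lasts T_s = (5/4)/(3/2) = 0.8333 s
robot in T_r: 1.2500·0.2000 = 0.2500 m
braking distance = 1.2500²/(2·1.5000) = 0.5208 m
human closes 0.4000·1.0333 = 0.4133 m
margins: 0.2000+0.0800+0.0250 = 0.3050 m
sum ≈ 0.2500+0.5208+0.4133+0.3050 ≈ 1.4892 m = S ✓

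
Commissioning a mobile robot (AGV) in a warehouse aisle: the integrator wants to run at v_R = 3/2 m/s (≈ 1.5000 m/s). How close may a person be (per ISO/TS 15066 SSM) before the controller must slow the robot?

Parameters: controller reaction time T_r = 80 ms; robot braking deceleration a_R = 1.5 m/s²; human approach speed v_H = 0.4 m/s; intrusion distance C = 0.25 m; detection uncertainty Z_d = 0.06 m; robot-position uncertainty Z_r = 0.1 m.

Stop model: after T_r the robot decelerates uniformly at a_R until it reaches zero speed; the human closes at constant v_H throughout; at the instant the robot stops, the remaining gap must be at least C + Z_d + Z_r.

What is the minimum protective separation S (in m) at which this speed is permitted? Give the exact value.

S_min = 214/125 m = 1.7120 m

stop time T_s = (3/2)/(3/2) = 1.0000 s
reaction-phase robot travel = 1.5000·0.0800 = 0.1200 m
braking distance = 1.5000²/(2·1.5000) = 0.7500 m
human over T_r+T_s: 0.4000·(0.0800+1.0000) = 0.4320 m
C+Z_d+Z_r = 0.2500+0.0600+0.1000 = 0.4100 m
S_min ≈ 0.1200+0.7500+0.4320+0.4100  ⇒  S_min = 214/125 m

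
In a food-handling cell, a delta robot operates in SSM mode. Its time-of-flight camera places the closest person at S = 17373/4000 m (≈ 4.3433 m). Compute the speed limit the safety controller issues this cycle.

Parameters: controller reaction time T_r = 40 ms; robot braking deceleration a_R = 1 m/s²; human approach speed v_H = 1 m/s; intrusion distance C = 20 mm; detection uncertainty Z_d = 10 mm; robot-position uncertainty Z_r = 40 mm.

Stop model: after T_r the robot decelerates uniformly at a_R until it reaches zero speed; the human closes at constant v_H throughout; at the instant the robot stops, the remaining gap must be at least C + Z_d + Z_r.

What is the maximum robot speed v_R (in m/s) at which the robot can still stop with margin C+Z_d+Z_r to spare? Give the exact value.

quadratic (1/2)·v² + (26/25)·v + (-16933/4000) = 0
  disc = (26/25)² − 4·(1/2)·(-16933/4000) = 95481/10000 ; √disc = 309/100
  v_R = (−(26/25) + 309/100) / (2·(1/2)) = 41/20 m/s
check:
T_s = v_R/a_R = (41/20)/1 = 2.0500 s
robot covers v_R·T_r = 2.0500·0.0400 = 0.0820 m before braking
braking distance = 2.0500²/(2·1.0000) = 2.1012 m
human over T_r+T_s: 1.0000·(0.0400+2.0500) = 2.0900 m
residual clearance needed = 0.0200+0.0100+0.0400 = 0.0700 m
sum ≈ 0.0820+2.1012+2.0900+0.0700 ≈ 4.3433 m = S ✓

v_R_max = 41/20 m/s = 2.0500 m/s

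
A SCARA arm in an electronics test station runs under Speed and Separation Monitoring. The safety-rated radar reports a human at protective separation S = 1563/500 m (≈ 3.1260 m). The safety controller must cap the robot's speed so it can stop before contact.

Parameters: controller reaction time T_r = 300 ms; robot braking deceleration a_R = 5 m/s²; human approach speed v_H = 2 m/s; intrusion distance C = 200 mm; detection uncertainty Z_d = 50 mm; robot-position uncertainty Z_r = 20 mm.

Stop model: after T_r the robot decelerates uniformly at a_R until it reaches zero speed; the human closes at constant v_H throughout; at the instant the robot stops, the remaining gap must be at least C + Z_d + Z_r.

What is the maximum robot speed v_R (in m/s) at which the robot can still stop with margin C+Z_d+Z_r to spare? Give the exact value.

quadratic (1/10)·v² + (7/10)·v + (-282/125) = 0
  disc = (7/10)² − 4·(1/10)·(-282/125) = 3481/2500 ; √disc = 59/50
  v_R = (−(7/10) + 59/50) / (2·(1/10)) = 12/5 m/s
check:
T_s = v_R/a_R = (12/5)/5 = 0.4800 s
robot covers v_R·T_r = 2.4000·0.3000 = 0.7200 m before braking
robot under decel: 2.4000²/(2·5.0000) = 0.5760 m
person approaches 2.0000·(0.3000+0.4800) = 1.5600 m
residual clearance needed = 0.2000+0.0500+0.0200 = 0.2700 m
sum ≈ 0.7200+0.5760+1.5600+0.2700 ≈ 3.1260 m = S ✓

v_R_max = 12/5 m/s = 2.4000 m/s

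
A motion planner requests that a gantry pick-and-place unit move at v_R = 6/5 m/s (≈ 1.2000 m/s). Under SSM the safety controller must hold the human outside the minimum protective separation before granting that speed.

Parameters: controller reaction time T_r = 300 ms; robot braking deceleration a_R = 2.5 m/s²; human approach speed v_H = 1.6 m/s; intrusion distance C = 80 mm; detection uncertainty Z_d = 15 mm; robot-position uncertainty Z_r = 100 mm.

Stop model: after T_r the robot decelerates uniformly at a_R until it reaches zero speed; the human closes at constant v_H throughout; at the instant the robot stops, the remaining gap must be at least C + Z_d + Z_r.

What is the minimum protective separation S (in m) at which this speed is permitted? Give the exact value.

S_min = 2091/1000 m = 2.0910 m

stop time T_s = (6/5)/(5/2) = 0.4800 s
robot covers v_R·T_r = 1.2000·0.3000 = 0.3600 m before braking
robot covers 1.2000·0.4800 − ½·2.5000·0.4800² = 0.2880 m while stopping
human over T_r+T_s: 1.6000·(0.3000+0.4800) = 1.2480 m
residual clearance needed = 0.0800+0.0150+0.1000 = 0.1950 m
S_min ≈ 0.3600+0.2880+1.2480+0.1950  ⇒  S_min = 2091/1000 m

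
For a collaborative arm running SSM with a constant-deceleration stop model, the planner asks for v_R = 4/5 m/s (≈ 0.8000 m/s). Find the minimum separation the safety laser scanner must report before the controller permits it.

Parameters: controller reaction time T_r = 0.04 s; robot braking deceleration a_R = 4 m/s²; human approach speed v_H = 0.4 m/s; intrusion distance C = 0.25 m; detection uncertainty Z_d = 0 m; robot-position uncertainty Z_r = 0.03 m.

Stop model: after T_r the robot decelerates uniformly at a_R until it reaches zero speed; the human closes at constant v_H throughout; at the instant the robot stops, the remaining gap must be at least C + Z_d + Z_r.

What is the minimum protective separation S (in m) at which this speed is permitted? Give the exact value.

S_min = 61/125 m = 0.4880 m

braking lasts T_s = (4/5)/4 = 0.2000 s
reaction-phase robot travel = 0.8000·0.0400 = 0.0320 m
robot under decel: 0.8000²/(2·4.0000) = 0.0800 m
person approaches 0.4000·(0.0400+0.2000) = 0.0960 m
margins: 0.2500+0.0000+0.0300 = 0.2800 m
S_min ≈ 0.0320+0.0800+0.0960+0.2800  ⇒  S_min = 61/125 m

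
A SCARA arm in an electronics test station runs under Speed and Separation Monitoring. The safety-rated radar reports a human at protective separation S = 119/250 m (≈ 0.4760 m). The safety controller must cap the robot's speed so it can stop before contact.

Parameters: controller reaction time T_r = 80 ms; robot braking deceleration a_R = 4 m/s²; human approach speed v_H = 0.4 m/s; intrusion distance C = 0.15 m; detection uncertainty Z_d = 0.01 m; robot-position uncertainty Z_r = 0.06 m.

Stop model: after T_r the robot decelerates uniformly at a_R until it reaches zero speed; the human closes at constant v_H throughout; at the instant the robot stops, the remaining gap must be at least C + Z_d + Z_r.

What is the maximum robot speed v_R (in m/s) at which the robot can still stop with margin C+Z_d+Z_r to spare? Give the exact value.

v_R_max = 4/5 m/s = 0.8000 m/s

quadratic (1/8)·v² + (9/50)·v + (-28/125) = 0
  disc = (9/50)² − 4·(1/8)·(-28/125) = 361/2500 ; √disc = 19/50
  v_R = (−(9/50) + 19/50) / (2·(1/8)) = 4/5 m/s
check:
stop time T_s = (4/5)/4 = 0.2000 s
reaction-phase robot travel = 0.8000·0.0800 = 0.0640 m
robot under decel: 0.8000²/(2·4.0000) = 0.0800 m
human closes 0.4000·0.2800 = 0.1120 m
C+Z_d+Z_r = 0.1500+0.0100+0.0600 = 0.2200 m
sum ≈ 0.0640+0.0800+0.1120+0.2200 ≈ 0.4760 m = S ✓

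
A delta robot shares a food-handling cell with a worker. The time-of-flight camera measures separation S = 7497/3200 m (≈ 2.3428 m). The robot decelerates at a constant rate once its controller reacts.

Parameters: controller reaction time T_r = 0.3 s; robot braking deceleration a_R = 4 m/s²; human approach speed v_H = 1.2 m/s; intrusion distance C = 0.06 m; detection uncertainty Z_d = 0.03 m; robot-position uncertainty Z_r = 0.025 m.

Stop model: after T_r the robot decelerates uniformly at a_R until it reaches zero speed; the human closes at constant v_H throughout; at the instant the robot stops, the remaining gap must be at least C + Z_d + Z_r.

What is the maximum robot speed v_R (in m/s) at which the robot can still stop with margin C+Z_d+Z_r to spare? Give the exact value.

v_R_max = 43/20 m/s = 2.1500 m/s

quadratic (1/8)·v² + (3/5)·v + (-5977/3200) = 0
  disc = (3/5)² − 4·(1/8)·(-5977/3200) = 8281/6400 ; √disc = 91/80
  v_R = (−(3/5) + 91/80) / (2·(1/8)) = 43/20 m/s
check:
braking lasts T_s = (43/20)/4 = 0.5375 s
reaction-phase robot travel = 2.1500·0.3000 = 0.6450 m
robot under decel: 2.1500²/(2·4.0000) = 0.5778 m
human closes 1.2000·0.8375 = 1.0050 m
residual clearance needed = 0.0600+0.0300+0.0250 = 0.1150 m
sum ≈ 0.6450+0.5778+1.0050+0.1150 ≈ 2.3428 m = S ✓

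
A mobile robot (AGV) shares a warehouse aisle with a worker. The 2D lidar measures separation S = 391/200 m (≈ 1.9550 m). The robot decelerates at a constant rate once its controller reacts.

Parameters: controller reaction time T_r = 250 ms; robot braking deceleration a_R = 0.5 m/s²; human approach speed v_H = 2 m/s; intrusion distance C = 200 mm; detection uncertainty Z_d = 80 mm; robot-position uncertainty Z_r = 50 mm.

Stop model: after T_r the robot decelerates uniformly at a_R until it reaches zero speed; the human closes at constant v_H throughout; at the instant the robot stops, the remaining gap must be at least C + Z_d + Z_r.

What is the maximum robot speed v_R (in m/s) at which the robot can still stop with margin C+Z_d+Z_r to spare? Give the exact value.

v_R_max = 1/4 m/s = 0.2500 m/s

quadratic (1)·v² + (17/4)·v + (-9/8) = 0
  disc = (17/4)² − 4·(1)·(-9/8) = 361/16 ; √disc = 19/4
  v_R = (−(17/4) + 19/4) / (2·(1)) = 1/4 m/s
check:
stop time T_s = (1/4)/(1/2) = 0.5000 s
robot covers v_R·T_r = 0.2500·0.2500 = 0.0625 m before braking
robot covers 0.2500·0.5000 − ½·0.5000·0.5000² = 0.0625 m while stopping
human over T_r+T_s: 2.0000·(0.2500+0.5000) = 1.5000 m
margins: 0.2000+0.0800+0.0500 = 0.3300 m
sum ≈ 0.0625+0.0625+1.5000+0.3300 ≈ 1.9550 m = S ✓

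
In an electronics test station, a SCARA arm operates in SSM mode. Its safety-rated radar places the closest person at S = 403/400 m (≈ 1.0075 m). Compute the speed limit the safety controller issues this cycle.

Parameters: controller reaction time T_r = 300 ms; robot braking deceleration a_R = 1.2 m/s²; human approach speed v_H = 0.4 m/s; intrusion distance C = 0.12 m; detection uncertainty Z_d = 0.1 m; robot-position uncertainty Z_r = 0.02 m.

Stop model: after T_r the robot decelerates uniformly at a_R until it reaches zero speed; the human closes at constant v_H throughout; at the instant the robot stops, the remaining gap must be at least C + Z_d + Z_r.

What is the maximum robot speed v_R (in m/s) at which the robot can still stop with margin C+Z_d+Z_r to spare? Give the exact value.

collect terms ⇒ (5/12)·v_R² + (19/30)·v_R + (-259/400) = 0
  disc = (19/30)² − 4·(5/12)·(-259/400) = 5329/3600 ; √disc = 73/60
  v_R = (−(19/30) + 73/60) / (2·(5/12)) = 7/10 m/s
check:
T_s = v_R/a_R = (7/10)/(6/5) = 0.5833 s
robot in T_r: 0.7000·0.3000 = 0.2100 m
robot covers 0.7000·0.5833 − ½·1.2000·0.5833² = 0.2042 m while stopping
person approaches 0.4000·(0.3000+0.5833) = 0.3533 m
residual clearance needed = 0.1200+0.1000+0.0200 = 0.2400 m
sum ≈ 0.2100+0.2042+0.3533+0.2400 ≈ 1.0075 m = S ✓

v_R_max = 7/10 m/s = 0.7000 m/s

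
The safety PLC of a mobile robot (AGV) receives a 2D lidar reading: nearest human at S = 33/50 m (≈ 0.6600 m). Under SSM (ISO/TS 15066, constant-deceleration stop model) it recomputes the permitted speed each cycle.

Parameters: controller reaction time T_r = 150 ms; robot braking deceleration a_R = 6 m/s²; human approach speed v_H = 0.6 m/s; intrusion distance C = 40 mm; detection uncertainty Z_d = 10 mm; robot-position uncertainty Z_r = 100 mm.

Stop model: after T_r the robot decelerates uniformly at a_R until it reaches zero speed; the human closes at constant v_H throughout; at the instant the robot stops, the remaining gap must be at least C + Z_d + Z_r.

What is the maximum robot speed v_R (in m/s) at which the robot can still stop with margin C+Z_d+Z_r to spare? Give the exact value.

quadratic (1/12)·v² + (1/4)·v + (-21/50) = 0
  disc = (1/4)² − 4·(1/12)·(-21/50) = 81/400 ; √disc = 9/20
  v_R = (−(1/4) + 9/20) / (2·(1/12)) = 6/5 m/s
check:
braking lasts T_s = (6/5)/6 = 0.2000 s
robot in T_r: 1.2000·0.1500 = 0.1800 m
robot covers 1.2000·0.2000 − ½·6.0000·0.2000² = 0.1200 m while stopping
person approaches 0.6000·(0.1500+0.2000) = 0.2100 m
margins: 0.0400+0.0100+0.1000 = 0.1500 m
sum ≈ 0.1800+0.1200+0.2100+0.1500 ≈ 0.6600 m = S ✓

v_R_max = 6/5 m/s = 1.2000 m/s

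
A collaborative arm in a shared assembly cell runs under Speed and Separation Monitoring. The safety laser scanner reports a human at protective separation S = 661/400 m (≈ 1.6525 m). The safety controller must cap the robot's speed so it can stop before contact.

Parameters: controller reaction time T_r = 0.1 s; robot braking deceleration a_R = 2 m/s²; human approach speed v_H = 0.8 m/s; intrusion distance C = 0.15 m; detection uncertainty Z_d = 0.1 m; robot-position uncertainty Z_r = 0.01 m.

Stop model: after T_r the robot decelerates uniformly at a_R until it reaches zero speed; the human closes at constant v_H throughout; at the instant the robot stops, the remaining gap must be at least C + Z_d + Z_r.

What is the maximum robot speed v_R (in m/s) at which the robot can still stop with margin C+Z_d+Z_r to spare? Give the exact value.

v_R_max = 3/2 m/s = 1.5000 m/s

quadratic (1/4)·v² + (1/2)·v + (-21/16) = 0
  disc = (1/2)² − 4·(1/4)·(-21/16) = 25/16 ; √disc = 5/4
  v_R = (−(1/2) + 5/4) / (2·(1/4)) = 3/2 m/s
check:
T_s = v_R/a_R = (3/2)/2 = 0.7500 s
reaction-phase robot travel = 1.5000·0.1000 = 0.1500 m
braking distance = 1.5000²/(2·2.0000) = 0.5625 m
human closes 0.8000·0.8500 = 0.6800 m
margins: 0.1500+0.1000+0.0100 = 0.2600 m
sum ≈ 0.1500+0.5625+0.6800+0.2600 ≈ 1.6525 m = S ✓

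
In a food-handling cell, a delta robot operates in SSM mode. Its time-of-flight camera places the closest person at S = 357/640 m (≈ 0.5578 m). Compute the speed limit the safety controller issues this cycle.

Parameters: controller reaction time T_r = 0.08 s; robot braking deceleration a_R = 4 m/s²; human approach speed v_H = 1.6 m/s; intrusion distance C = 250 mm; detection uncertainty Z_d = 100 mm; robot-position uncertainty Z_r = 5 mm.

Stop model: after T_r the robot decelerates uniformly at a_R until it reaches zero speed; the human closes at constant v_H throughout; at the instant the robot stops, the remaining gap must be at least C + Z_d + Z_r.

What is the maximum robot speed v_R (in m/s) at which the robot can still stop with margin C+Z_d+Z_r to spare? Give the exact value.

at the boundary: (1/8)·v² + (12/25)·v + (-1197/16000) = 0
  disc = (12/25)² − 4·(1/8)·(-1197/16000) = 42849/160000 ; √disc = 207/400
  v_R = (−(12/25) + 207/400) / (2·(1/8)) = 3/20 m/s
check:
braking lasts T_s = (3/20)/4 = 0.0375 s
reaction-phase robot travel = 0.1500·0.0800 = 0.0120 m
braking distance = 0.1500²/(2·4.0000) = 0.0028 m
human closes 1.6000·0.1175 = 0.1880 m
residual clearance needed = 0.2500+0.1000+0.0050 = 0.3550 m
sum ≈ 0.0120+0.0028+0.1880+0.3550 ≈ 0.5578 m = S ✓

v_R_max = 3/20 m/s = 0.1500 m/s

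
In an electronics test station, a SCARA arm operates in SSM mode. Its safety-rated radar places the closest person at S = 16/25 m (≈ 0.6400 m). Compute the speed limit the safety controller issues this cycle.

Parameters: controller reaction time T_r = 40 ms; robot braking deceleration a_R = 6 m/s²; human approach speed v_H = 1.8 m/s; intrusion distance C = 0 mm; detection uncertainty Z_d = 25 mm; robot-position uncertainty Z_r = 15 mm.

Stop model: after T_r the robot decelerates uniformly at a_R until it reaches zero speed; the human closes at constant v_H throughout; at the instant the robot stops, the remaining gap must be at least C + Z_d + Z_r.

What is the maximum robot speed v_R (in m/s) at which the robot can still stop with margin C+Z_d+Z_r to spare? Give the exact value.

quadratic (1/12)·v² + (17/50)·v + (-66/125) = 0
  disc = (17/50)² − 4·(1/12)·(-66/125) = 729/2500 ; √disc = 27/50
  v_R = (−(17/50) + 27/50) / (2·(1/12)) = 6/5 m/s
check:
braking lasts T_s = (6/5)/6 = 0.2000 s
robot in T_r: 1.2000·0.0400 = 0.0480 m
braking distance = 1.2000²/(2·6.0000) = 0.1200 m
person approaches 1.8000·(0.0400+0.2000) = 0.4320 m
C+Z_d+Z_r = 0.0000+0.0250+0.0150 = 0.0400 m
sum ≈ 0.0480+0.1200+0.4320+0.0400 ≈ 0.6400 m = S ✓

v_R_max = 6/5 m/s = 1.2000 m/s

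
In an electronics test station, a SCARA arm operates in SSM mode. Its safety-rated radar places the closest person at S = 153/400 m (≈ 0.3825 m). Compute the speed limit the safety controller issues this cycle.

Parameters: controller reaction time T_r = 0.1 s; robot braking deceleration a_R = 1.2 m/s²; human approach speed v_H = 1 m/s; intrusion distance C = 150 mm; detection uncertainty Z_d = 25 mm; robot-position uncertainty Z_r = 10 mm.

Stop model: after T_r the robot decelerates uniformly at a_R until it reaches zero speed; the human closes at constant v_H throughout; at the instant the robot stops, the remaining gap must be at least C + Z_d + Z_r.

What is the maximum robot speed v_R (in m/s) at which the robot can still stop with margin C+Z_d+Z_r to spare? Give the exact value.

v_R_max = 1/10 m/s = 0.1000 m/s

at the boundary: (5/12)·v² + (14/15)·v + (-39/400) = 0
  disc = (14/15)² − 4·(5/12)·(-39/400) = 3721/3600 ; √disc = 61/60
  v_R = (−(14/15) + 61/60) / (2·(5/12)) = 1/10 m/s
check:
stop time T_s = (1/10)/(6/5) = 0.0833 s
robot in T_r: 0.1000·0.1000 = 0.0100 m
robot covers 0.1000·0.0833 − ½·1.2000·0.0833² = 0.0042 m while stopping
person approaches 1.0000·(0.1000+0.0833) = 0.1833 m
C+Z_d+Z_r = 0.1500+0.0250+0.0100 = 0.1850 m
sum ≈ 0.0100+0.0042+0.1833+0.1850 ≈ 0.3825 m = S ✓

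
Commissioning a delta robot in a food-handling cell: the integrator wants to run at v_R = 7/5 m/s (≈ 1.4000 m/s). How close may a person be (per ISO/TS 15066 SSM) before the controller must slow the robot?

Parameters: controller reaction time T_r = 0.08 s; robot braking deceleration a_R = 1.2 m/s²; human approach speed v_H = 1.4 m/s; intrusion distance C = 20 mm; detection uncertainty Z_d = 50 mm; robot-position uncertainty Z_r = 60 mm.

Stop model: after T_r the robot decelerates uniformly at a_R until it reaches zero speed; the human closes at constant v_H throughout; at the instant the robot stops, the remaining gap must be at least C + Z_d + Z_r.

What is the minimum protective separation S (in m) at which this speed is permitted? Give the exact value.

T_s = v_R/a_R = (7/5)/(6/5) = 1.1667 s
robot in T_r: 1.4000·0.0800 = 0.1120 m
braking distance = 1.4000²/(2·1.2000) = 0.8167 m
human closes 1.4000·1.2467 = 1.7453 m
margins: 0.0200+0.0500+0.0600 = 0.1300 m
S_min ≈ 0.1120+0.8167+1.7453+0.1300  ⇒  S_min = 701/250 m

S_min = 701/250 m = 2.8040 m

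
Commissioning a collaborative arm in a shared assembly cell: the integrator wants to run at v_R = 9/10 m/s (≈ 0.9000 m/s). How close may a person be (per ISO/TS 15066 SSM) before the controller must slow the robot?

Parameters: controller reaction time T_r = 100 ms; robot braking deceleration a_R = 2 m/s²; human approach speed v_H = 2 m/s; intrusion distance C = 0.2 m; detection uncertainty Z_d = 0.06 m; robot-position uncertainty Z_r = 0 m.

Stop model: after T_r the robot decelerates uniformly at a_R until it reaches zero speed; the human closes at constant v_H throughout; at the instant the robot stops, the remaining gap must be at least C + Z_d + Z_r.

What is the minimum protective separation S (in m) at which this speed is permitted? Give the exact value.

braking lasts T_s = (9/10)/2 = 0.4500 s
reaction-phase robot travel = 0.9000·0.1000 = 0.0900 m
braking distance = 0.9000²/(2·2.0000) = 0.2025 m
human over T_r+T_s: 2.0000·(0.1000+0.4500) = 1.1000 m
C+Z_d+Z_r = 0.2000+0.0600+0.0000 = 0.2600 m
S_min ≈ 0.0900+0.2025+1.1000+0.2600  ⇒  S_min = 661/400 m

S_min = 661/400 m = 1.6525 m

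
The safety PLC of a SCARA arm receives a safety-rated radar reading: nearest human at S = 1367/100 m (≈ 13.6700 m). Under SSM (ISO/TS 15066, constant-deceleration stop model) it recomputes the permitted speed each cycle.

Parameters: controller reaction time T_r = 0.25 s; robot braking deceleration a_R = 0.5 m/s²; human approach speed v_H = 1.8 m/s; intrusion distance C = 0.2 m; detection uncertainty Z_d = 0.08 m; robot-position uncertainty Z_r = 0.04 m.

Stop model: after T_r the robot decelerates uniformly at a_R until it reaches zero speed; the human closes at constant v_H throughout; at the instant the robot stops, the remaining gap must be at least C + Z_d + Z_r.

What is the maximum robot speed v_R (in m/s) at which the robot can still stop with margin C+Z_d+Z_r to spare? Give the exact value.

v_R_max = 43/20 m/s = 2.1500 m/s

at the boundary: (1)·v² + (77/20)·v + (-129/10) = 0
  disc = (77/20)² − 4·(1)·(-129/10) = 26569/400 ; √disc = 163/20
  v_R = (−(77/20) + 163/20) / (2·(1)) = 43/20 m/s
check:
T_s = v_R/a_R = (43/20)/(1/2) = 4.3000 s
robot in T_r: 2.1500·0.2500 = 0.5375 m
braking distance = 2.1500²/(2·0.5000) = 4.6225 m
human closes 1.8000·4.5500 = 8.1900 m
residual clearance needed = 0.2000+0.0800+0.0400 = 0.3200 m
sum ≈ 0.5375+4.6225+8.1900+0.3200 ≈ 13.6700 m = S ✓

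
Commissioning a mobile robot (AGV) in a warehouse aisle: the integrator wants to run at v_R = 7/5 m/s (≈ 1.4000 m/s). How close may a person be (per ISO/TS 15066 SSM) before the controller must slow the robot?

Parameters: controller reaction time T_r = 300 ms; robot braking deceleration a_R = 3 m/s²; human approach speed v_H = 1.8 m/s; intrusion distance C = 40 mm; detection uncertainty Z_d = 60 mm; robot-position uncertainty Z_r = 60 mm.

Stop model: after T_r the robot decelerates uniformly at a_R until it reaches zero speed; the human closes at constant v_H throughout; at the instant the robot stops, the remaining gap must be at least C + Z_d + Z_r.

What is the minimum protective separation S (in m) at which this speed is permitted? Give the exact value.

braking lasts T_s = (7/5)/3 = 0.4667 s
robot in T_r: 1.4000·0.3000 = 0.4200 m
robot under decel: 1.4000²/(2·3.0000) = 0.3267 m
human over T_r+T_s: 1.8000·(0.3000+0.4667) = 1.3800 m
margins: 0.0400+0.0600+0.0600 = 0.1600 m
S_min ≈ 0.4200+0.3267+1.3800+0.1600  ⇒  S_min = 343/150 m

S_min = 343/150 m = 2.2867 m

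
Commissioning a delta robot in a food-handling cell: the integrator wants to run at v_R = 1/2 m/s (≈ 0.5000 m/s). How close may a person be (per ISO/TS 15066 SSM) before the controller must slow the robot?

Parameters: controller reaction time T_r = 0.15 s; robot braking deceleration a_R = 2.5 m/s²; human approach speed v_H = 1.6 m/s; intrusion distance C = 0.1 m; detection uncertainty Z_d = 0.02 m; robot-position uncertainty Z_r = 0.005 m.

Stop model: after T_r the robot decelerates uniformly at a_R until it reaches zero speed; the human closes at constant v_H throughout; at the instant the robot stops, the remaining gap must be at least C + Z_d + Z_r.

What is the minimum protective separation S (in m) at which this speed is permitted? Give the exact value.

braking lasts T_s = (1/2)/(5/2) = 0.2000 s
reaction-phase robot travel = 0.5000·0.1500 = 0.0750 m
robot under decel: 0.5000²/(2·2.5000) = 0.0500 m
person approaches 1.6000·(0.1500+0.2000) = 0.5600 m
residual clearance needed = 0.1000+0.0200+0.0050 = 0.1250 m
S_min ≈ 0.0750+0.0500+0.5600+0.1250  ⇒  S_min = 81/100 m

S_min = 81/100 m = 0.8100 m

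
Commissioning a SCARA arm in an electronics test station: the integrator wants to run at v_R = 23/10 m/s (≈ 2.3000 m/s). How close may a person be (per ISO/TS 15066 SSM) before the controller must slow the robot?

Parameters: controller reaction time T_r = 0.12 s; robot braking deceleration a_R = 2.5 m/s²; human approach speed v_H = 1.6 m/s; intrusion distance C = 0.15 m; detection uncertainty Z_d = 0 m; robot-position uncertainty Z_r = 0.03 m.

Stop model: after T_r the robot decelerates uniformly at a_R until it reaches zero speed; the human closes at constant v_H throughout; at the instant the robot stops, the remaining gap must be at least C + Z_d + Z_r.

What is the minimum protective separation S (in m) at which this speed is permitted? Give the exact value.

braking lasts T_s = (23/10)/(5/2) = 0.9200 s
robot in T_r: 2.3000·0.1200 = 0.2760 m
braking distance = 2.3000²/(2·2.5000) = 1.0580 m
human over T_r+T_s: 1.6000·(0.1200+0.9200) = 1.6640 m
C+Z_d+Z_r = 0.1500+0.0000+0.0300 = 0.1800 m
S_min ≈ 0.2760+1.0580+1.6640+0.1800  ⇒  S_min = 1589/500 m

S_min = 1589/500 m = 3.1780 m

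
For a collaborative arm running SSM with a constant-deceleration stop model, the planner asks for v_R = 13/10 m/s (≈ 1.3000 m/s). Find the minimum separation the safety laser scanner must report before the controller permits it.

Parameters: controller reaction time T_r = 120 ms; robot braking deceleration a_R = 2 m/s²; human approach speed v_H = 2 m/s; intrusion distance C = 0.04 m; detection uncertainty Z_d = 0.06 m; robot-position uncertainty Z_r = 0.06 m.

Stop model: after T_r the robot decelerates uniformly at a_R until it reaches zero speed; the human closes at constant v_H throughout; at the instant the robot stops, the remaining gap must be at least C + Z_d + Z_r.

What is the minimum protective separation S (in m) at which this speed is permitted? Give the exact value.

braking lasts T_s = (13/10)/2 = 0.6500 s
reaction-phase robot travel = 1.3000·0.1200 = 0.1560 m
robot under decel: 1.3000²/(2·2.0000) = 0.4225 m
human closes 2.0000·0.7700 = 1.5400 m
residual clearance needed = 0.0400+0.0600+0.0600 = 0.1600 m
S_min ≈ 0.1560+0.4225+1.5400+0.1600  ⇒  S_min = 4557/2000 m

S_min = 4557/2000 m = 2.2785 m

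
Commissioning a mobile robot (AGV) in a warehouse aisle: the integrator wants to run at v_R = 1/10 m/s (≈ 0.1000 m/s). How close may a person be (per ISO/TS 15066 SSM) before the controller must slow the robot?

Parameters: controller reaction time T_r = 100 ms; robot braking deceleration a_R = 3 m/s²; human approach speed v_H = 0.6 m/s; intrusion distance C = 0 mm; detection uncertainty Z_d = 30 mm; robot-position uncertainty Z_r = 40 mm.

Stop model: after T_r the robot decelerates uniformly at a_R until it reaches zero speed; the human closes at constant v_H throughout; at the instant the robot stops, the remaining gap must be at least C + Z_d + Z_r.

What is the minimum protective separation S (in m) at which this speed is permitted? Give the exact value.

stop time T_s = (1/10)/3 = 0.0333 s
robot covers v_R·T_r = 0.1000·0.1000 = 0.0100 m before braking
robot covers 0.1000·0.0333 − ½·3.0000·0.0333² = 0.0017 m while stopping
human over T_r+T_s: 0.6000·(0.1000+0.0333) = 0.0800 m
C+Z_d+Z_r = 0.0000+0.0300+0.0400 = 0.0700 m
S_min ≈ 0.0100+0.0017+0.0800+0.0700  ⇒  S_min = 97/600 m

S_min = 97/600 m = 0.1617 m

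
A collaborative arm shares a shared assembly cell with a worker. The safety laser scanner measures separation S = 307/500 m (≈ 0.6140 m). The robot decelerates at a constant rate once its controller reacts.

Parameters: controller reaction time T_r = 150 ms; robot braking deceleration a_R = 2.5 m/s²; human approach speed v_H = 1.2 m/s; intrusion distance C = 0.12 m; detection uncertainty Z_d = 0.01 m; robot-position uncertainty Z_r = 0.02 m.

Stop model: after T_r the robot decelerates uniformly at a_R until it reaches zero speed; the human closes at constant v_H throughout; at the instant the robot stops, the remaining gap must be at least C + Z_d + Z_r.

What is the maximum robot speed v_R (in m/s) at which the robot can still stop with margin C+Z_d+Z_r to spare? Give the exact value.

collect terms ⇒ (1/5)·v_R² + (63/100)·v_R + (-71/250) = 0
  disc = (63/100)² − 4·(1/5)·(-71/250) = 6241/10000 ; √disc = 79/100
  v_R = (−(63/100) + 79/100) / (2·(1/5)) = 2/5 m/s
check:
stop time T_s = (2/5)/(5/2) = 0.1600 s
reaction-phase robot travel = 0.4000·0.1500 = 0.0600 m
robot under decel: 0.4000²/(2·2.5000) = 0.0320 m
person approaches 1.2000·(0.1500+0.1600) = 0.3720 m
residual clearance needed = 0.1200+0.0100+0.0200 = 0.1500 m
sum ≈ 0.0600+0.0320+0.3720+0.1500 ≈ 0.6140 m = S ✓

v_R_max = 2/5 m/s = 0.4000 m/s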